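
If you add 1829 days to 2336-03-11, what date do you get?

+365 (one year) → Mar 11, 2337 (1464 left).
+365 (one year) → Mar 11, 2338 (1099 left).
+365 (one year) → Mar 11, 2339 (734 left).
+366 (one year; includes Feb 29, 2340) → Mar 11, 2340 (368 left).
Mar has 31 days: +21 → Apr 1, 2340 (347 left).
Apr has 30 days: +30 → May 1, 2340 (317 left).
May has 31 days: +31 → Jun 1, 2340 (286 left).
Jun has 30 days: +30 → Jul 1, 2340 (256 left).
Jul has 31 days: +31 → Aug 1, 2340 (225 left).
Aug has 31 days: +31 → Sep 1, 2340 (194 left).
Sep has 30 days: +30 → Oct 1, 2340 (164 left).
Oct has 31 days: +31 → Nov 1, 2340 (133 left).
Nov has 30 days: +30 → Dec 1, 2340 (103 left).
Dec has 31 days: +31 → Jan 1, 2341 (72 left).
Jan has 31 days: +31 → Feb 1, 2341 (41 left).
Feb has 28 days: +28 → Mar 1, 2341 (13 left).
+13 → Mar 14, 2341.

March 14, 2341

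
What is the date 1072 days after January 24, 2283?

+365 (one year) → Jan 24, 2284 (707 left).
+366 (one year; includes Feb 29, 2284) → Jan 24, 2285 (341 left).
Jan has 31 days: +8 → Feb 1, 2285 (333 left).
Feb has 28 days: +28 → Mar 1, 2285 (305 left).
Mar has 31 days: +31 → Apr 1, 2285 (274 left).
Apr has 30 days: +30 → May 1, 2285 (244 left).
May has 31 days: +31 → Jun 1, 2285 (213 left).
Jun has 30 days: +30 → Jul 1, 2285 (183 left).
Jul has 31 days: +31 → Aug 1, 2285 (152 left).
Aug has 31 days: +31 → Sep 1, 2285 (121 left).
Sep has 30 days: +30 → Oct 1, 2285 (91 left).
Oct has 31 days: +31 → Nov 1, 2285 (60 left).
Nov has 30 days: +30 → Dec 1, 2285 (30 left).
+30 → Dec 31, 2285.

December 31, 2285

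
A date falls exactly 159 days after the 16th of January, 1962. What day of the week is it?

First find the weekday of Jan 16, 1962. Doomsday rule: the anchor day for the 1900s is Wednesday. For year 62: 62÷12 = 5 r 2, and 2÷4 = 0, so 5+2+0 = 7.
Wednesday + 7 ≡ Wednesday — that's 1962's doomsday.
In January the doomsday date is Jan 3 (1962 is not a leap year).
Jan 16 is 13 days after Jan 3; 13 mod 7 = 6, so Wednesday + 6 = Tuesday.
159 mod 7 = 5, so 159 days after a Tuesday is Tuesday + 5 = Sunday.

Sunday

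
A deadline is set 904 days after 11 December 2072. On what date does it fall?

June 3, 2075

+365 (one year) → Dec 11, 2073 (539 left).
+365 (one year) → Dec 11, 2074 (174 left).
Dec has 31 days: +21 → Jan 1, 2075 (153 left).
Jan has 31 days: +31 → Feb 1, 2075 (122 left).
Feb has 28 days: +28 → Mar 1, 2075 (94 left).
Mar has 31 days: +31 → Apr 1, 2075 (63 left).
Apr has 30 days: +30 → May 1, 2075 (33 left).
May has 31 days: +31 → Jun 1, 2075 (2 left).
+2 → Jun 3, 2075.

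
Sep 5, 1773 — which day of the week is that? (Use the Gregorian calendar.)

Doomsday rule: the anchor day for the 1700s is Sunday. For year 73: 73÷12 = 6 r 1, and 1÷4 = 0, so 6+1+0 = 7.
Sunday + 7 ≡ Sunday — that's 1773's doomsday.
In September the doomsday date is Sep 5.
Sep 5 is the doomsday itself: Sunday.

Sunday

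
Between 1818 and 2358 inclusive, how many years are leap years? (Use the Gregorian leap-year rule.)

Multiples of 4 in [1818,2358]: 135.
Of those, multiples of 100: 5 (not leap unless ÷400).
Multiples of 400: 1.
Leap years = 135 − 5 + 1 = 131.

131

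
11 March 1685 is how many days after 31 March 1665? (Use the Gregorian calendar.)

Mar 31, 1665 → Mar 31, 1666: 365 days.
Mar 31, 1666 → Mar 31, 1667: 365 days.
Mar 31, 1667 → Mar 31, 1668: 366 days (Feb 29, 1668 is in that span).
Mar 31, 1668 → Mar 31, 1669: 365 days.
Mar 31, 1669 → Mar 31, 1670: 365 days.
Mar 31, 1670 → Mar 31, 1671: 365 days.
Mar 31, 1671 → Mar 31, 1672: 366 days (Feb 29, 1672 is in that span).
Mar 31, 1672 → Mar 31, 1673: 365 days.
Mar 31, 1673 → Mar 31, 1674: 365 days.
Mar 31, 1674 → Mar 31, 1675: 365 days.
Mar 31, 1675 → Mar 31, 1676: 366 days (Feb 29, 1676 is in that span).
Mar 31, 1676 → Mar 31, 1677: 365 days.
Mar 31, 1677 → Mar 31, 1678: 365 days.
Mar 31, 1678 → Mar 31, 1679: 365 days.
Mar 31, 1679 → Mar 31, 1680: 366 days (Feb 29, 1680 is in that span).
Mar 31, 1680 → Mar 31, 1681: 365 days.
Mar 31, 1681 → Mar 31, 1682: 365 days.
Mar 31, 1682 → Mar 31, 1683: 365 days.
Mar 31, 1683 → Mar 31, 1684: 366 days (Feb 29, 1684 is in that span).
Mar 31, 1684 → Apr 30, 1684: 30 days (March has 31).
Apr 30, 1684 → May 30, 1684: 30 days (April has 30).
May 30, 1684 → Jun 30, 1684: 31 days (May has 31).
Jun 30, 1684 → Jul 30, 1684: 30 days (June has 30).
Jul 30, 1684 → Aug 30, 1684: 31 days (July has 31).
Aug 30, 1684 → Sep 30, 1684: 31 days (August has 31).
Sep 30, 1684 → Oct 30, 1684: 30 days (September has 30).
Oct 30, 1684 → Nov 30, 1684: 31 days (October has 31).
Nov 30, 1684 → Dec 30, 1684: 30 days (November has 30).
Dec 30, 1684 → Jan 30, 1685: 31 days (December has 31).
Jan 30, 1685 → Feb 28, 1685: 29 days (January has 31).
Feb 28, 1685 → Mar 11, 1685: 11 days.
Total: 7285 days.

7285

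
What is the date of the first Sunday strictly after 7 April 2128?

Apr 7, 2128 is a Wednesday.
From Wednesday to the next Sunday is 4 days.
Apr 7, 2128 + 4 = Apr 11, 2128.

April 11, 2128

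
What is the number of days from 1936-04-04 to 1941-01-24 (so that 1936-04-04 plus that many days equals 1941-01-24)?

Apr 4, 1936 → Apr 4, 1937: 365 days.
Apr 4, 1937 → Apr 4, 1938: 365 days.
Apr 4, 1938 → Apr 4, 1939: 365 days.
Apr 4, 1939 → Apr 4, 1940: 366 days (Feb 29, 1940 is in that span).
Apr 4, 1940 → May 4, 1940: 30 days (April has 30).
May 4, 1940 → Jun 4, 1940: 31 days (May has 31).
Jun 4, 1940 → Jul 4, 1940: 30 days (June has 30).
Jul 4, 1940 → Aug 4, 1940: 31 days (July has 31).
Aug 4, 1940 → Sep 4, 1940: 31 days (August has 31).
Sep 4, 1940 → Oct 4, 1940: 30 days (September has 30).
Oct 4, 1940 → Nov 4, 1940: 31 days (October has 31).
Nov 4, 1940 → Dec 4, 1940: 30 days (November has 30).
Dec 4, 1940 → Jan 4, 1941: 31 days (December has 31).
Jan 4, 1941 → Jan 24, 1941: 20 days.
Total: 1756 days.

1756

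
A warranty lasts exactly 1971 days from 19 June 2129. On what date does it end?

+365 (one year) → Jun 19, 2130 (1606 left).
+365 (one year) → Jun 19, 2131 (1241 left).
+366 (one year; includes Feb 29, 2132) → Jun 19, 2132 (875 left).
+365 (one year) → Jun 19, 2133 (510 left).
+365 (one year) → Jun 19, 2134 (145 left).
Jun has 30 days: +12 → Jul 1, 2134 (133 left).
Jul has 31 days: +31 → Aug 1, 2134 (102 left).
Aug has 31 days: +31 → Sep 1, 2134 (71 left).
Sep has 30 days: +30 → Oct 1, 2134 (41 left).
Oct has 31 days: +31 → Nov 1, 2134 (10 left).
+10 → Nov 11, 2134.

November 11, 2134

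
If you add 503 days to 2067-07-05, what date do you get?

+366 (one year; includes Feb 29, 2068) → Jul 5, 2068 (137 left).
Jul has 31 days: +27 → Aug 1, 2068 (110 left).
Aug has 31 days: +31 → Sep 1, 2068 (79 left).
Sep has 30 days: +30 → Oct 1, 2068 (49 left).
Oct has 31 days: +31 → Nov 1, 2068 (18 left).
+18 → Nov 19, 2068.

November 19, 2068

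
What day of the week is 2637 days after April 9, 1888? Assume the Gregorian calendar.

Saturday

Apr 9, 1888 is a Monday.
2637 mod 7 = 5, so 2637 days after a Monday is Monday + 5 = Saturday.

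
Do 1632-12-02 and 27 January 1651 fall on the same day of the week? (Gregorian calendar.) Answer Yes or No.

No

From Dec 2, 1632 to Jan 27, 1651 is 6630 days.
6630 mod 7 = 1, so they are different weekdays.
(Dec 2, 1632 is a Thursday; Jan 27, 1651 is a Friday.)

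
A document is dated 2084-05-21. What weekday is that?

Sunday

Doomsday rule: the anchor day for the 2000s is Tuesday. For year 84: 84÷12 = 7 r 0, and 0÷4 = 0, so 7+0+0 = 7.
Tuesday + 7 ≡ Tuesday — that's 2084's doomsday.
In May the doomsday date is May 9.
May 21 is 12 days after May 9; 12 mod 7 = 5, so Tuesday + 5 = Sunday.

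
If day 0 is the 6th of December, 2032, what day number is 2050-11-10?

Dec 6, 2032 → Dec 6, 2033: 365 days.
Dec 6, 2033 → Dec 6, 2034: 365 days.
Dec 6, 2034 → Dec 6, 2035: 365 days.
Dec 6, 2035 → Dec 6, 2036: 366 days (Feb 29, 2036 is in that span).
Dec 6, 2036 → Dec 6, 2037: 365 days.
Dec 6, 2037 → Dec 6, 2038: 365 days.
Dec 6, 2038 → Dec 6, 2039: 365 days.
Dec 6, 2039 → Dec 6, 2040: 366 days (Feb 29, 2040 is in that span).
Dec 6, 2040 → Dec 6, 2041: 365 days.
Dec 6, 2041 → Dec 6, 2042: 365 days.
Dec 6, 2042 → Dec 6, 2043: 365 days.
Dec 6, 2043 → Dec 6, 2044: 366 days (Feb 29, 2044 is in that span).
Dec 6, 2044 → Dec 6, 2045: 365 days.
Dec 6, 2045 → Dec 6, 2046: 365 days.
Dec 6, 2046 → Dec 6, 2047: 365 days.
Dec 6, 2047 → Dec 6, 2048: 366 days (Feb 29, 2048 is in that span).
Dec 6, 2048 → Dec 6, 2049: 365 days.
Dec 6, 2049 → Jan 6, 2050: 31 days (December has 31).
Jan 6, 2050 → Feb 6, 2050: 31 days (January has 31).
Feb 6, 2050 → Mar 6, 2050: 28 days (February has 28).
Mar 6, 2050 → Apr 6, 2050: 31 days (March has 31).
Apr 6, 2050 → May 6, 2050: 30 days (April has 30).
May 6, 2050 → Jun 6, 2050: 31 days (May has 31).
Jun 6, 2050 → Jul 6, 2050: 30 days (June has 30).
Jul 6, 2050 → Aug 6, 2050: 31 days (July has 31).
Aug 6, 2050 → Sep 6, 2050: 31 days (August has 31).
Sep 6, 2050 → Oct 6, 2050: 30 days (September has 30).
Oct 6, 2050 → Nov 6, 2050: 31 days (October has 31).
Nov 6, 2050 → Nov 10, 2050: 4 days.
Total: 6548 days.

6548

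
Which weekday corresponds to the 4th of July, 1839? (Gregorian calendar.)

Doomsday rule: the anchor day for the 1800s is Friday. For year 39: 39÷12 = 3 r 3, and 3÷4 = 0, so 3+3+0 = 6.
Friday + 6 ≡ Thursday — that's 1839's doomsday.
In July the doomsday date is Jul 11.
Jul 4 is 7 days before Jul 11; 7 mod 7 = 0, so Thursday − 0 = Thursday.

Thursday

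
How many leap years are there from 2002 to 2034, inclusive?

8

Multiples of 4 in [2002,2034]: 8.
Of those, multiples of 100: 0 (not leap unless ÷400).
Multiples of 400: 0.
Leap years = 8 − 0 + 0 = 8.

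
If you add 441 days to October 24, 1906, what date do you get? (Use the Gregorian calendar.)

January 8, 1908

+365 (one year) → Oct 24, 1907 (76 left).
Oct has 31 days: +8 → Nov 1, 1907 (68 left).
Nov has 30 days: +30 → Dec 1, 1907 (38 left).
Dec has 31 days: +31 → Jan 1, 1908 (7 left).
+7 → Jan 8, 1908.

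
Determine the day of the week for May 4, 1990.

January 1, 1990 is a Monday.
Jan 1, 1990 → Feb 1, 1990: 31 days (January has 31).
Feb 1, 1990 → Mar 1, 1990: 28 days (February has 28).
Mar 1, 1990 → Apr 1, 1990: 31 days (March has 31).
Apr 1, 1990 → May 1, 1990: 30 days (April has 30).
May 1, 1990 → May 4, 1990: 3 days.
Total: 123 days.
123 mod 7 = 4, so Monday + 4 = Friday.

Friday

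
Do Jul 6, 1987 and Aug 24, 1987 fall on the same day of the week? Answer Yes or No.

From Jul 6, 1987 to Aug 24, 1987 is 49 days.
49 mod 7 = 0, so they are the same weekday.
(Jul 6, 1987 is a Monday; Aug 24, 1987 is a Monday.)

Yes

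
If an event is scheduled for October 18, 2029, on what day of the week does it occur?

Thursday

January 1, 2029 is a Monday.
Jan 1, 2029 → Feb 1, 2029: 31 days (January has 31).
Feb 1, 2029 → Mar 1, 2029: 28 days (February has 28).
Mar 1, 2029 → Apr 1, 2029: 31 days (March has 31).
Apr 1, 2029 → May 1, 2029: 30 days (April has 30).
May 1, 2029 → Jun 1, 2029: 31 days (May has 31).
Jun 1, 2029 → Jul 1, 2029: 30 days (June has 30).
Jul 1, 2029 → Aug 1, 2029: 31 days (July has 31).
Aug 1, 2029 → Sep 1, 2029: 31 days (August has 31).
Sep 1, 2029 → Oct 1, 2029: 30 days (September has 30).
Oct 1, 2029 → Oct 18, 2029: 17 days.
Total: 290 days.
290 mod 7 = 3, so Monday + 3 = Thursday.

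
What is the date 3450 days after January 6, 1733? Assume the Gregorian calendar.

June 18, 1742

+365 (one year) → Jan 6, 1734 (3085 left).
+365 (one year) → Jan 6, 1735 (2720 left).
+365 (one year) → Jan 6, 1736 (2355 left).
+366 (one year; includes Feb 29, 1736) → Jan 6, 1737 (1989 left).
+365 (one year) → Jan 6, 1738 (1624 left).
+365 (one year) → Jan 6, 1739 (1259 left).
+365 (one year) → Jan 6, 1740 (894 left).
+366 (one year; includes Feb 29, 1740) → Jan 6, 1741 (528 left).
+365 (one year) → Jan 6, 1742 (163 left).
Jan has 31 days: +26 → Feb 1, 1742 (137 left).
Feb has 28 days: +28 → Mar 1, 1742 (109 left).
Mar has 31 days: +31 → Apr 1, 1742 (78 left).
Apr has 30 days: +30 → May 1, 1742 (48 left).
May has 31 days: +31 → Jun 1, 1742 (17 left).
+17 → Jun 18, 1742.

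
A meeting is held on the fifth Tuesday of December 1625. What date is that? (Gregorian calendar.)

December 30, 1625

December 1, 1625 is a Monday.
The first Tuesday is therefore December 2 (1 days later).
The fifth Tuesday is 2 + 4×7 = December 30.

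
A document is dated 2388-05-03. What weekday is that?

Tuesday

Doomsday rule: the anchor day for the 2300s is Wednesday. For year 88: 88÷12 = 7 r 4, and 4÷4 = 1, so 7+4+1 = 12.
Wednesday + 12 ≡ Monday — that's 2388's doomsday.
In May the doomsday date is May 9.
May 3 is 6 days before May 9; 6 mod 7 = 6, so Monday − 6 = Tuesday.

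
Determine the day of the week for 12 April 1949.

Doomsday rule: the anchor day for the 1900s is Wednesday. For year 49: 49÷12 = 4 r 1, and 1÷4 = 0, so 4+1+0 = 5.
Wednesday + 5 ≡ Monday — that's 1949's doomsday.
In April the doomsday date is Apr 4.
Apr 12 is 8 days after Apr 4; 8 mod 7 = 1, so Monday + 1 = Tuesday.

Tuesday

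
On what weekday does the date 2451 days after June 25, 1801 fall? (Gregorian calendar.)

Friday

First find the weekday of Jun 25, 1801. Doomsday rule: the anchor day for the 1800s is Friday. For year 01: 1÷12 = 0 r 1, and 1÷4 = 0, so 0+1+0 = 1.
Friday + 1 ≡ Saturday — that's 1801's doomsday.
In June the doomsday date is Jun 6.
Jun 25 is 19 days after Jun 6; 19 mod 7 = 5, so Saturday + 5 = Thursday.
2451 mod 7 = 1, so 2451 days after a Thursday is Thursday + 1 = Friday.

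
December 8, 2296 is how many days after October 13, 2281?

5535

Oct 13, 2281 → Oct 13, 2282: 365 days.
Oct 13, 2282 → Oct 13, 2283: 365 days.
Oct 13, 2283 → Oct 13, 2284: 366 days (Feb 29, 2284 is in that span).
Oct 13, 2284 → Oct 13, 2285: 365 days.
Oct 13, 2285 → Oct 13, 2286: 365 days.
Oct 13, 2286 → Oct 13, 2287: 365 days.
Oct 13, 2287 → Oct 13, 2288: 366 days (Feb 29, 2288 is in that span).
Oct 13, 2288 → Oct 13, 2289: 365 days.
Oct 13, 2289 → Oct 13, 2290: 365 days.
Oct 13, 2290 → Oct 13, 2291: 365 days.
Oct 13, 2291 → Oct 13, 2292: 366 days (Feb 29, 2292 is in that span).
Oct 13, 2292 → Oct 13, 2293: 365 days.
Oct 13, 2293 → Oct 13, 2294: 365 days.
Oct 13, 2294 → Oct 13, 2295: 365 days.
Oct 13, 2295 → Oct 13, 2296: 366 days (Feb 29, 2296 is in that span).
Oct 13, 2296 → Nov 13, 2296: 31 days (October has 31).
Nov 13, 2296 → Dec 8, 2296: 25 days.
Total: 5535 days.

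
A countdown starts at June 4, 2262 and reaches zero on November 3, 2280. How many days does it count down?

Jun 4, 2262 → Jun 4, 2263: 365 days.
Jun 4, 2263 → Jun 4, 2264: 366 days (Feb 29, 2264 is in that span).
Jun 4, 2264 → Jun 4, 2265: 365 days.
Jun 4, 2265 → Jun 4, 2266: 365 days.
Jun 4, 2266 → Jun 4, 2267: 365 days.
Jun 4, 2267 → Jun 4, 2268: 366 days (Feb 29, 2268 is in that span).
Jun 4, 2268 → Jun 4, 2269: 365 days.
Jun 4, 2269 → Jun 4, 2270: 365 days.
Jun 4, 2270 → Jun 4, 2271: 365 days.
Jun 4, 2271 → Jun 4, 2272: 366 days (Feb 29, 2272 is in that span).
Jun 4, 2272 → Jun 4, 2273: 365 days.
Jun 4, 2273 → Jun 4, 2274: 365 days.
Jun 4, 2274 → Jun 4, 2275: 365 days.
Jun 4, 2275 → Jun 4, 2276: 366 days (Feb 29, 2276 is in that span).
Jun 4, 2276 → Jun 4, 2277: 365 days.
Jun 4, 2277 → Jun 4, 2278: 365 days.
Jun 4, 2278 → Jun 4, 2279: 365 days.
Jun 4, 2279 → Jun 4, 2280: 366 days (Feb 29, 2280 is in that span).
Jun 4, 2280 → Jul 4, 2280: 30 days (June has 30).
Jul 4, 2280 → Aug 4, 2280: 31 days (July has 31).
Aug 4, 2280 → Sep 4, 2280: 31 days (August has 31).
Sep 4, 2280 → Oct 4, 2280: 30 days (September has 30).
Oct 4, 2280 → Nov 3, 2280: 30 days.
Total: 6727 days.

6727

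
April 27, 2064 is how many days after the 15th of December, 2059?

1595

Dec 15, 2059 → Dec 15, 2060: 366 days (Feb 29, 2060 is in that span).
Dec 15, 2060 → Dec 15, 2061: 365 days.
Dec 15, 2061 → Dec 15, 2062: 365 days.
Dec 15, 2062 → Dec 15, 2063: 365 days.
Dec 15, 2063 → Jan 15, 2064: 31 days (December has 31).
Jan 15, 2064 → Feb 15, 2064: 31 days (January has 31).
Feb 15, 2064 → Mar 15, 2064: 29 days (February has 29).
Mar 15, 2064 → Apr 15, 2064: 31 days (March has 31).
Apr 15, 2064 → Apr 27, 2064: 12 days.
Total: 1595 days.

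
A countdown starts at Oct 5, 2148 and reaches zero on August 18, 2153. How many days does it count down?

1778

Oct 5, 2148 → Oct 5, 2149: 365 days.
Oct 5, 2149 → Oct 5, 2150: 365 days.
Oct 5, 2150 → Oct 5, 2151: 365 days.
Oct 5, 2151 → Oct 5, 2152: 366 days (Feb 29, 2152 is in that span).
Oct 5, 2152 → Nov 5, 2152: 31 days (October has 31).
Nov 5, 2152 → Dec 5, 2152: 30 days (November has 30).
Dec 5, 2152 → Jan 5, 2153: 31 days (December has 31).
Jan 5, 2153 → Feb 5, 2153: 31 days (January has 31).
Feb 5, 2153 → Mar 5, 2153: 28 days (February has 28).
Mar 5, 2153 → Apr 5, 2153: 31 days (March has 31).
Apr 5, 2153 → May 5, 2153: 30 days (April has 30).
May 5, 2153 → Jun 5, 2153: 31 days (May has 31).
Jun 5, 2153 → Jul 5, 2153: 30 days (June has 30).
Jul 5, 2153 → Aug 5, 2153: 31 days (July has 31).
Aug 5, 2153 → Aug 18, 2153: 13 days.
Total: 1778 days.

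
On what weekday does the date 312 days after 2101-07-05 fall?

First find the weekday of Jul 5, 2101. Doomsday rule: the anchor day for the 2100s is Sunday. For year 01: 1÷12 = 0 r 1, and 1÷4 = 0, so 0+1+0 = 1.
Sunday + 1 ≡ Monday — that's 2101's doomsday.
In July the doomsday date is Jul 11.
Jul 5 is 6 days before Jul 11; 6 mod 7 = 6, so Monday − 6 = Tuesday.
312 mod 7 = 4, so 312 days after a Tuesday is Tuesday + 4 = Saturday.

Saturday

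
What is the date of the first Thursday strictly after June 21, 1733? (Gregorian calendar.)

Jun 21, 1733 is a Sunday.
From Sunday to the next Thursday is 4 days.
Jun 21, 1733 + 4 = Jun 25, 1733.

June 25, 1733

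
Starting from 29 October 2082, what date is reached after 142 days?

Oct has 31 days: +3 → Nov 1, 2082 (139 left).
Nov has 30 days: +30 → Dec 1, 2082 (109 left).
Dec has 31 days: +31 → Jan 1, 2083 (78 left).
Jan has 31 days: +31 → Feb 1, 2083 (47 left).
Feb has 28 days: +28 → Mar 1, 2083 (19 left).
+19 → Mar 20, 2083.

March 20, 2083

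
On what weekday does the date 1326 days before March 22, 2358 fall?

Wednesday

Mar 22, 2358 is a Saturday.
1326 mod 7 = 3, so 1326 days before a Saturday is Saturday − 3 = Wednesday.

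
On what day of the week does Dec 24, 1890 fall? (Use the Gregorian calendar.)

Doomsday rule: the anchor day for the 1800s is Friday. For year 90: 90÷12 = 7 r 6, and 6÷4 = 1, so 7+6+1 = 14.
Friday + 14 ≡ Friday — that's 1890's doomsday.
In December the doomsday date is Dec 12.
Dec 24 is 12 days after Dec 12; 12 mod 7 = 5, so Friday + 5 = Wednesday.

Wednesday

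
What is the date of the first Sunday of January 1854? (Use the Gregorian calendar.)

January 1, 1854 is a Sunday.
The first Sunday is therefore January 1 (same day).

January 1, 1854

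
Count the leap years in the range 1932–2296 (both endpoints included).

Multiples of 4 in [1932,2296]: 92.
Of those, multiples of 100: 3 (not leap unless ÷400).
Multiples of 400: 1.
Leap years = 92 − 3 + 1 = 90.

90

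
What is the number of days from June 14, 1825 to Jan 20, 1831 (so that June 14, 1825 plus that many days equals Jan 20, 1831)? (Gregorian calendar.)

Jun 14, 1825 → Jun 14, 1826: 365 days.
Jun 14, 1826 → Jun 14, 1827: 365 days.
Jun 14, 1827 → Jun 14, 1828: 366 days (Feb 29, 1828 is in that span).
Jun 14, 1828 → Jun 14, 1829: 365 days.
Jun 14, 1829 → Jun 14, 1830: 365 days.
Jun 14, 1830 → Jul 14, 1830: 30 days (June has 30).
Jul 14, 1830 → Aug 14, 1830: 31 days (July has 31).
Aug 14, 1830 → Sep 14, 1830: 31 days (August has 31).
Sep 14, 1830 → Oct 14, 1830: 30 days (September has 30).
Oct 14, 1830 → Nov 14, 1830: 31 days (October has 31).
Nov 14, 1830 → Dec 14, 1830: 30 days (November has 30).
Dec 14, 1830 → Jan 14, 1831: 31 days (December has 31).
Jan 14, 1831 → Jan 20, 1831: 6 days.
Total: 2046 days.

2046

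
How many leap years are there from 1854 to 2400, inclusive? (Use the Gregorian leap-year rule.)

133

Multiples of 4 in [1854,2400]: 137.
Of those, multiples of 100: 6 (not leap unless ÷400).
Multiples of 400: 2.
Leap years = 137 − 6 + 2 = 133.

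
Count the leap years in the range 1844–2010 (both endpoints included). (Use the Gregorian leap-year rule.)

41

Multiples of 4 in [1844,2010]: 42.
Of those, multiples of 100: 2 (not leap unless ÷400).
Multiples of 400: 1.
Leap years = 42 − 2 + 1 = 41.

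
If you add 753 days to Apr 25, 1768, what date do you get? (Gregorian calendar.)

May 18, 1770

+365 (one year) → Apr 25, 1769 (388 left).
Apr has 30 days: +6 → May 1, 1769 (382 left).
May has 31 days: +31 → Jun 1, 1769 (351 left).
Jun has 30 days: +30 → Jul 1, 1769 (321 left).
Jul has 31 days: +31 → Aug 1, 1769 (290 left).
Aug has 31 days: +31 → Sep 1, 1769 (259 left).
Sep has 30 days: +30 → Oct 1, 1769 (229 left).
Oct has 31 days: +31 → Nov 1, 1769 (198 left).
Nov has 30 days: +30 → Dec 1, 1769 (168 left).
Dec has 31 days: +31 → Jan 1, 1770 (137 left).
Jan has 31 days: +31 → Feb 1, 1770 (106 left).
Feb has 28 days: +28 → Mar 1, 1770 (78 left).
Mar has 31 days: +31 → Apr 1, 1770 (47 left).
Apr has 30 days: +30 → May 1, 1770 (17 left).
+17 → May 18, 1770.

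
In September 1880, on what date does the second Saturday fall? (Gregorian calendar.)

September 11, 1880

September 1, 1880 is a Wednesday.
The first Saturday is therefore September 4 (3 days later).
The second Saturday is 4 + 1×7 = September 11.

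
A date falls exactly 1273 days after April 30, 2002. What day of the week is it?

First find the weekday of Apr 30, 2002. Doomsday rule: the anchor day for the 2000s is Tuesday. For year 02: 2÷12 = 0 r 2, and 2÷4 = 0, so 0+2+0 = 2.
Tuesday + 2 ≡ Thursday — that's 2002's doomsday.
In April the doomsday date is Apr 4.
Apr 30 is 26 days after Apr 4; 26 mod 7 = 5, so Thursday + 5 = Tuesday.
1273 mod 7 = 6, so 1273 days after a Tuesday is Tuesday + 6 = Monday.

Monday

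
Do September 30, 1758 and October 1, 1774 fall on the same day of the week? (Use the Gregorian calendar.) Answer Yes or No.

Yes

From Sep 30, 1758 to Oct 1, 1774 is 5845 days.
5845 mod 7 = 0, so they are the same weekday.
(Sep 30, 1758 is a Saturday; Oct 1, 1774 is a Saturday.)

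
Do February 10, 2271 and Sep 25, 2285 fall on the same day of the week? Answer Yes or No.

Yes

From Feb 10, 2271 to Sep 25, 2285 is 5341 days.
5341 mod 7 = 0, so they are the same weekday.
(Feb 10, 2271 is a Friday; Sep 25, 2285 is a Friday.)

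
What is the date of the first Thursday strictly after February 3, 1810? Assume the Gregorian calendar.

February 8, 1810

Feb 3, 1810 is a Saturday.
From Saturday to the next Thursday is 5 days.
Feb 3, 1810 + 5 = Feb 8, 1810.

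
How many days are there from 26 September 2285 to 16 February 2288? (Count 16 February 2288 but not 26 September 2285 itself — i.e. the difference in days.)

873

Sep 26, 2285 → Sep 26, 2286: 365 days.
Sep 26, 2286 → Sep 26, 2287: 365 days.
Sep 26, 2287 → Oct 26, 2287: 30 days (September has 30).
Oct 26, 2287 → Nov 26, 2287: 31 days (October has 31).
Nov 26, 2287 → Dec 26, 2287: 30 days (November has 30).
Dec 26, 2287 → Jan 26, 2288: 31 days (December has 31).
Jan 26, 2288 → Feb 16, 2288: 21 days.
Total: 873 days.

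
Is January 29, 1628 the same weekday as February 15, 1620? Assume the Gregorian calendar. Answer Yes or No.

From Feb 15, 1620 to Jan 29, 1628 is 2905 days.
2905 mod 7 = 0, so they are the same weekday.
(Feb 15, 1620 is a Saturday; Jan 29, 1628 is a Saturday.)

Yes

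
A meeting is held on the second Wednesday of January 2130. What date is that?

January 1, 2130 is a Sunday.
The first Wednesday is therefore January 4 (3 days later).
The second Wednesday is 4 + 1×7 = January 11.

January 11, 2130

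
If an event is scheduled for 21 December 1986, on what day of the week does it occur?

Sunday

January 1, 1986 is a Wednesday.
Jan 1, 1986 → Feb 1, 1986: 31 days (January has 31).
Feb 1, 1986 → Mar 1, 1986: 28 days (February has 28).
Mar 1, 1986 → Apr 1, 1986: 31 days (March has 31).
Apr 1, 1986 → May 1, 1986: 30 days (April has 30).
May 1, 1986 → Jun 1, 1986: 31 days (May has 31).
Jun 1, 1986 → Jul 1, 1986: 30 days (June has 30).
Jul 1, 1986 → Aug 1, 1986: 31 days (July has 31).
Aug 1, 1986 → Sep 1, 1986: 31 days (August has 31).
Sep 1, 1986 → Oct 1, 1986: 30 days (September has 30).
Oct 1, 1986 → Nov 1, 1986: 31 days (October has 31).
Nov 1, 1986 → Dec 1, 1986: 30 days (November has 30).
Dec 1, 1986 → Dec 21, 1986: 20 days.
Total: 354 days.
354 mod 7 = 4, so Wednesday + 4 = Sunday.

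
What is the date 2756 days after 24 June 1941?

January 9, 1949

+365 (one year) → Jun 24, 1942 (2391 left).
+365 (one year) → Jun 24, 1943 (2026 left).
+366 (one year; includes Feb 29, 1944) → Jun 24, 1944 (1660 left).
+365 (one year) → Jun 24, 1945 (1295 left).
+365 (one year) → Jun 24, 1946 (930 left).
+365 (one year) → Jun 24, 1947 (565 left).
+366 (one year; includes Feb 29, 1948) → Jun 24, 1948 (199 left).
Jun has 30 days: +7 → Jul 1, 1948 (192 left).
Jul has 31 days: +31 → Aug 1, 1948 (161 left).
Aug has 31 days: +31 → Sep 1, 1948 (130 left).
Sep has 30 days: +30 → Oct 1, 1948 (100 left).
Oct has 31 days: +31 → Nov 1, 1948 (69 left).
Nov has 30 days: +30 → Dec 1, 1948 (39 left).
Dec has 31 days: +31 → Jan 1, 1949 (8 left).
+8 → Jan 9, 1949.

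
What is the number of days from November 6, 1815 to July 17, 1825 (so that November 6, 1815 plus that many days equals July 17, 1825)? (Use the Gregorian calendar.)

Nov 6, 1815 → Nov 6, 1816: 366 days (Feb 29, 1816 is in that span).
Nov 6, 1816 → Nov 6, 1817: 365 days.
Nov 6, 1817 → Nov 6, 1818: 365 days.
Nov 6, 1818 → Nov 6, 1819: 365 days.
Nov 6, 1819 → Nov 6, 1820: 366 days (Feb 29, 1820 is in that span).
Nov 6, 1820 → Nov 6, 1821: 365 days.
Nov 6, 1821 → Nov 6, 1822: 365 days.
Nov 6, 1822 → Nov 6, 1823: 365 days.
Nov 6, 1823 → Nov 6, 1824: 366 days (Feb 29, 1824 is in that span).
Nov 6, 1824 → Dec 6, 1824: 30 days (November has 30).
Dec 6, 1824 → Jan 6, 1825: 31 days (December has 31).
Jan 6, 1825 → Feb 6, 1825: 31 days (January has 31).
Feb 6, 1825 → Mar 6, 1825: 28 days (February has 28).
Mar 6, 1825 → Apr 6, 1825: 31 days (March has 31).
Apr 6, 1825 → May 6, 1825: 30 days (April has 30).
May 6, 1825 → Jun 6, 1825: 31 days (May has 31).
Jun 6, 1825 → Jul 6, 1825: 30 days (June has 30).
Jul 6, 1825 → Jul 17, 1825: 11 days.
Total: 3541 days.

3541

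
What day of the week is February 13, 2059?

Thursday

Doomsday rule: the anchor day for the 2000s is Tuesday. For year 59: 59÷12 = 4 r 11, and 11÷4 = 2, so 4+11+2 = 17.
Tuesday + 17 ≡ Friday — that's 2059's doomsday.
In February the doomsday date is Feb 28 (2059 is not a leap year).
Feb 13 is 15 days before Feb 28; 15 mod 7 = 1, so Friday − 1 = Thursday.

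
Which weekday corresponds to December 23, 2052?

Monday

Doomsday rule: the anchor day for the 2000s is Tuesday. For year 52: 52÷12 = 4 r 4, and 4÷4 = 1, so 4+4+1 = 9.
Tuesday + 9 ≡ Thursday — that's 2052's doomsday.
In December the doomsday date is Dec 12.
Dec 23 is 11 days after Dec 12; 11 mod 7 = 4, so Thursday + 4 = Monday.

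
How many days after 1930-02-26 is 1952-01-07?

Feb 26, 1930 → Feb 26, 1931: 365 days.
Feb 26, 1931 → Feb 26, 1932: 365 days.
Feb 26, 1932 → Feb 26, 1933: 366 days (Feb 29, 1932 is in that span).
Feb 26, 1933 → Feb 26, 1934: 365 days.
Feb 26, 1934 → Feb 26, 1935: 365 days.
Feb 26, 1935 → Feb 26, 1936: 365 days.
Feb 26, 1936 → Feb 26, 1937: 366 days (Feb 29, 1936 is in that span).
Feb 26, 1937 → Feb 26, 1938: 365 days.
Feb 26, 1938 → Feb 26, 1939: 365 days.
Feb 26, 1939 → Feb 26, 1940: 365 days.
Feb 26, 1940 → Feb 26, 1941: 366 days (Feb 29, 1940 is in that span).
Feb 26, 1941 → Feb 26, 1942: 365 days.
Feb 26, 1942 → Feb 26, 1943: 365 days.
Feb 26, 1943 → Feb 26, 1944: 365 days.
Feb 26, 1944 → Feb 26, 1945: 366 days (Feb 29, 1944 is in that span).
Feb 26, 1945 → Feb 26, 1946: 365 days.
Feb 26, 1946 → Feb 26, 1947: 365 days.
Feb 26, 1947 → Feb 26, 1948: 365 days.
Feb 26, 1948 → Feb 26, 1949: 366 days (Feb 29, 1948 is in that span).
Feb 26, 1949 → Feb 26, 1950: 365 days.
Feb 26, 1950 → Feb 26, 1951: 365 days.
Feb 26, 1951 → Mar 26, 1951: 28 days (February has 28).
Mar 26, 1951 → Apr 26, 1951: 31 days (March has 31).
Apr 26, 1951 → May 26, 1951: 30 days (April has 30).
May 26, 1951 → Jun 26, 1951: 31 days (May has 31).
Jun 26, 1951 → Jul 26, 1951: 30 days (June has 30).
Jul 26, 1951 → Aug 26, 1951: 31 days (July has 31).
Aug 26, 1951 → Sep 26, 1951: 31 days (August has 31).
Sep 26, 1951 → Oct 26, 1951: 30 days (September has 30).
Oct 26, 1951 → Nov 26, 1951: 31 days (October has 31).
Nov 26, 1951 → Dec 26, 1951: 30 days (November has 30).
Dec 26, 1951 → Jan 7, 1952: 12 days.
Total: 7985 days.

7985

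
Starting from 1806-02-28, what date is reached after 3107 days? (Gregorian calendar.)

+365 (one year) → Feb 28, 1807 (2742 left).
+365 (one year) → Feb 28, 1808 (2377 left).
+366 (one year; includes Feb 29, 1808) → Feb 28, 1809 (2011 left).
+365 (one year) → Feb 28, 1810 (1646 left).
+365 (one year) → Feb 28, 1811 (1281 left).
+365 (one year) → Feb 28, 1812 (916 left).
+366 (one year; includes Feb 29, 1812) → Feb 28, 1813 (550 left).
+365 (one year) → Feb 28, 1814 (185 left).
Feb has 28 days: +1 → Mar 1, 1814 (184 left).
Mar has 31 days: +31 → Apr 1, 1814 (153 left).
Apr has 30 days: +30 → May 1, 1814 (123 left).
May has 31 days: +31 → Jun 1, 1814 (92 left).
Jun has 30 days: +30 → Jul 1, 1814 (62 left).
Jul has 31 days: +31 → Aug 1, 1814 (31 left).
Aug has 31 days: +31 → Sep 1, 1814 (0 left).

September 1, 1814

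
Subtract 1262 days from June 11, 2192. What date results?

−366 (one year; includes Feb 29, 2192) → Jun 11, 2191 (896 left).
−365 (one year) → Jun 11, 2190 (531 left).
−365 (one year) → Jun 11, 2189 (166 left).
−11 → May 31, 2189 (end of May, 31 days; 155 left).
−31 → Apr 30, 2189 (end of Apr, 30 days; 124 left).
−30 → Mar 31, 2189 (end of Mar, 31 days; 94 left).
−31 → Feb 28, 2189 (end of Feb, 28 days; 63 left).
−28 → Jan 31, 2189 (end of Jan, 31 days; 35 left).
−31 → Dec 31, 2188 (end of Dec, 31 days; 4 left).
−4 → Dec 27, 2188.

December 27, 2188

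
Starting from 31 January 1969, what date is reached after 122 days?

Jan has 31 days: +1 → Feb 1, 1969 (121 left).
Feb has 28 days: +28 → Mar 1, 1969 (93 left).
Mar has 31 days: +31 → Apr 1, 1969 (62 left).
Apr has 30 days: +30 → May 1, 1969 (32 left).
May has 31 days: +31 → Jun 1, 1969 (1 left).
+1 → Jun 2, 1969.

June 2, 1969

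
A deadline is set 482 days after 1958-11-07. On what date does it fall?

March 3, 1960

+365 (one year) → Nov 7, 1959 (117 left).
Nov has 30 days: +24 → Dec 1, 1959 (93 left).
Dec has 31 days: +31 → Jan 1, 1960 (62 left).
Jan has 31 days: +31 → Feb 1, 1960 (31 left).
Feb has 29 days: +29 → Mar 1, 1960 (2 left).
+2 → Mar 3, 1960.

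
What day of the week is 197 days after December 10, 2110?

Thursday

Dec 10, 2110 is a Wednesday.
197 mod 7 = 1, so 197 days after a Wednesday is Wednesday + 1 = Thursday.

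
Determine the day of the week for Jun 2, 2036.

Doomsday rule: the anchor day for the 2000s is Tuesday. For year 36: 36÷12 = 3 r 0, and 0÷4 = 0, so 3+0+0 = 3.
Tuesday + 3 ≡ Friday — that's 2036's doomsday.
In June the doomsday date is Jun 6.
Jun 2 is 4 days before Jun 6; 4 mod 7 = 4, so Friday − 4 = Monday.

Monday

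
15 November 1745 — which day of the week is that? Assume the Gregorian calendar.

Monday

Doomsday rule: the anchor day for the 1700s is Sunday. For year 45: 45÷12 = 3 r 9, and 9÷4 = 2, so 3+9+2 = 14.
Sunday + 14 ≡ Sunday — that's 1745's doomsday.
In November the doomsday date is Nov 7.
Nov 15 is 8 days after Nov 7; 8 mod 7 = 1, so Sunday + 1 = Monday.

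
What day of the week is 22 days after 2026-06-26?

Saturday

Jun 26, 2026 is a Friday.
22 mod 7 = 1, so 22 days after a Friday is Friday + 1 = Saturday.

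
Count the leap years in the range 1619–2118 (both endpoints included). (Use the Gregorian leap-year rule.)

Multiples of 4 in [1619,2118]: 125.
Of those, multiples of 100: 5 (not leap unless ÷400).
Multiples of 400: 1.
Leap years = 125 − 5 + 1 = 121.

121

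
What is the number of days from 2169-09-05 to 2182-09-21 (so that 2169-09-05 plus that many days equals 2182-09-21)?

Sep 5, 2169 → Sep 5, 2170: 365 days.
Sep 5, 2170 → Sep 5, 2171: 365 days.
Sep 5, 2171 → Sep 5, 2172: 366 days (Feb 29, 2172 is in that span).
Sep 5, 2172 → Sep 5, 2173: 365 days.
Sep 5, 2173 → Sep 5, 2174: 365 days.
Sep 5, 2174 → Sep 5, 2175: 365 days.
Sep 5, 2175 → Sep 5, 2176: 366 days (Feb 29, 2176 is in that span).
Sep 5, 2176 → Sep 5, 2177: 365 days.
Sep 5, 2177 → Sep 5, 2178: 365 days.
Sep 5, 2178 → Sep 5, 2179: 365 days.
Sep 5, 2179 → Sep 5, 2180: 366 days (Feb 29, 2180 is in that span).
Sep 5, 2180 → Sep 5, 2181: 365 days.
Sep 5, 2181 → Oct 5, 2181: 30 days (September has 30).
Oct 5, 2181 → Nov 5, 2181: 31 days (October has 31).
Nov 5, 2181 → Dec 5, 2181: 30 days (November has 30).
Dec 5, 2181 → Jan 5, 2182: 31 days (December has 31).
Jan 5, 2182 → Feb 5, 2182: 31 days (January has 31).
Feb 5, 2182 → Mar 5, 2182: 28 days (February has 28).
Mar 5, 2182 → Apr 5, 2182: 31 days (March has 31).
Apr 5, 2182 → May 5, 2182: 30 days (April has 30).
May 5, 2182 → Jun 5, 2182: 31 days (May has 31).
Jun 5, 2182 → Jul 5, 2182: 30 days (June has 30).
Jul 5, 2182 → Aug 5, 2182: 31 days (July has 31).
Aug 5, 2182 → Sep 5, 2182: 31 days (August has 31).
Sep 5, 2182 → Sep 21, 2182: 16 days.
Total: 4764 days.

4764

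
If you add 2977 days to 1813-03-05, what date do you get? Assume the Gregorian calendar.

April 29, 1821

+365 (one year) → Mar 5, 1814 (2612 left).
+365 (one year) → Mar 5, 1815 (2247 left).
+366 (one year; includes Feb 29, 1816) → Mar 5, 1816 (1881 left).
+365 (one year) → Mar 5, 1817 (1516 left).
+365 (one year) → Mar 5, 1818 (1151 left).
+365 (one year) → Mar 5, 1819 (786 left).
+366 (one year; includes Feb 29, 1820) → Mar 5, 1820 (420 left).
+365 (one year) → Mar 5, 1821 (55 left).
Mar has 31 days: +27 → Apr 1, 1821 (28 left).
+28 → Apr 29, 1821.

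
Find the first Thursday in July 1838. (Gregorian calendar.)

July 1, 1838 is a Sunday.
The first Thursday is therefore July 5 (4 days later).

July 5, 1838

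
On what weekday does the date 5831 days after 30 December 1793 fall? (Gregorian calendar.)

Dec 30, 1793 is a Monday.
5831 mod 7 = 0, so 5831 days after a Monday is Monday + 0 = Monday.

Monday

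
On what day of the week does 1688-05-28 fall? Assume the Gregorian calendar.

Friday

Doomsday rule: the anchor day for the 1600s is Tuesday. For year 88: 88÷12 = 7 r 4, and 4÷4 = 1, so 7+4+1 = 12.
Tuesday + 12 ≡ Sunday — that's 1688's doomsday.
In May the doomsday date is May 9.
May 28 is 19 days after May 9; 19 mod 7 = 5, so Sunday + 5 = Friday.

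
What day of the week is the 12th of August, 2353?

Wednesday

Doomsday rule: the anchor day for the 2300s is Wednesday. For year 53: 53÷12 = 4 r 5, and 5÷4 = 1, so 4+5+1 = 10.
Wednesday + 10 ≡ Saturday — that's 2353's doomsday.
In August the doomsday date is Aug 8.
Aug 12 is 4 days after Aug 8; 4 mod 7 = 4, so Saturday + 4 = Wednesday.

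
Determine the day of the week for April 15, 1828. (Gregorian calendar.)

Doomsday rule: the anchor day for the 1800s is Friday. For year 28: 28÷12 = 2 r 4, and 4÷4 = 1, so 2+4+1 = 7.
Friday + 7 ≡ Friday — that's 1828's doomsday.
In April the doomsday date is Apr 4.
Apr 15 is 11 days after Apr 4; 11 mod 7 = 4, so Friday + 4 = Tuesday.

Tuesday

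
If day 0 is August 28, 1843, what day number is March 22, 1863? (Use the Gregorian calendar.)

7146

Aug 28, 1843 → Aug 28, 1844: 366 days (Feb 29, 1844 is in that span).
Aug 28, 1844 → Aug 28, 1845: 365 days.
Aug 28, 1845 → Aug 28, 1846: 365 days.
Aug 28, 1846 → Aug 28, 1847: 365 days.
Aug 28, 1847 → Aug 28, 1848: 366 days (Feb 29, 1848 is in that span).
Aug 28, 1848 → Aug 28, 1849: 365 days.
Aug 28, 1849 → Aug 28, 1850: 365 days.
Aug 28, 1850 → Aug 28, 1851: 365 days.
Aug 28, 1851 → Aug 28, 1852: 366 days (Feb 29, 1852 is in that span).
Aug 28, 1852 → Aug 28, 1853: 365 days.
Aug 28, 1853 → Aug 28, 1854: 365 days.
Aug 28, 1854 → Aug 28, 1855: 365 days.
Aug 28, 1855 → Aug 28, 1856: 366 days (Feb 29, 1856 is in that span).
Aug 28, 1856 → Aug 28, 1857: 365 days.
Aug 28, 1857 → Aug 28, 1858: 365 days.
Aug 28, 1858 → Aug 28, 1859: 365 days.
Aug 28, 1859 → Aug 28, 1860: 366 days (Feb 29, 1860 is in that span).
Aug 28, 1860 → Aug 28, 1861: 365 days.
Aug 28, 1861 → Aug 28, 1862: 365 days.
Aug 28, 1862 → Sep 28, 1862: 31 days (August has 31).
Sep 28, 1862 → Oct 28, 1862: 30 days (September has 30).
Oct 28, 1862 → Nov 28, 1862: 31 days (October has 31).
Nov 28, 1862 → Dec 28, 1862: 30 days (November has 30).
Dec 28, 1862 → Jan 28, 1863: 31 days (December has 31).
Jan 28, 1863 → Feb 28, 1863: 31 days (January has 31).
Feb 28, 1863 → Mar 22, 1863: 22 days.
Total: 7146 days.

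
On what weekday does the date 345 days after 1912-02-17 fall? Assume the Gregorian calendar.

Monday

First find the weekday of Feb 17, 1912. Doomsday rule: the anchor day for the 1900s is Wednesday. For year 12: 12÷12 = 1 r 0, and 0÷4 = 0, so 1+0+0 = 1.
Wednesday + 1 ≡ Thursday — that's 1912's doomsday.
In February the doomsday date is Feb 29 (1912 is a leap year (divisible by 4)).
Feb 17 is 12 days before Feb 29; 12 mod 7 = 5, so Thursday − 5 = Saturday.
345 mod 7 = 2, so 345 days after a Saturday is Saturday + 2 = Monday.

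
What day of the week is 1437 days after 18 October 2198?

Saturday

First find the weekday of Oct 18, 2198. Doomsday rule: the anchor day for the 2100s is Sunday. For year 98: 98÷12 = 8 r 2, and 2÷4 = 0, so 8+2+0 = 10.
Sunday + 10 ≡ Wednesday — that's 2198's doomsday.
In October the doomsday date is Oct 10.
Oct 18 is 8 days after Oct 10; 8 mod 7 = 1, so Wednesday + 1 = Thursday.
1437 mod 7 = 2, so 1437 days after a Thursday is Thursday + 2 = Saturday.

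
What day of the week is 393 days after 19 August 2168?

Aug 19, 2168 is a Friday.
393 mod 7 = 1, so 393 days after a Friday is Friday + 1 = Saturday.

Saturday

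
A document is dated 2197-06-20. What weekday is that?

Doomsday rule: the anchor day for the 2100s is Sunday. For year 97: 97÷12 = 8 r 1, and 1÷4 = 0, so 8+1+0 = 9.
Sunday + 9 ≡ Tuesday — that's 2197's doomsday.
In June the doomsday date is Jun 6.
Jun 20 is 14 days after Jun 6; 14 mod 7 = 0, so Tuesday + 0 = Tuesday.

Tuesday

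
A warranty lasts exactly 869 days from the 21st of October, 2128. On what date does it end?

+365 (one year) → Oct 21, 2129 (504 left).
+365 (one year) → Oct 21, 2130 (139 left).
Oct has 31 days: +11 → Nov 1, 2130 (128 left).
Nov has 30 days: +30 → Dec 1, 2130 (98 left).
Dec has 31 days: +31 → Jan 1, 2131 (67 left).
Jan has 31 days: +31 → Feb 1, 2131 (36 left).
Feb has 28 days: +28 → Mar 1, 2131 (8 left).
+8 → Mar 9, 2131.

March 9, 2131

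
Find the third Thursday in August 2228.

August 1, 2228 is a Friday.
The first Thursday is therefore August 7 (6 days later).
The third Thursday is 7 + 2×7 = August 21.

August 21, 2228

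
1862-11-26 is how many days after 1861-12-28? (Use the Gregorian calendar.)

Dec 28, 1861 → Jan 28, 1862: 31 days (December has 31).
Jan 28, 1862 → Feb 28, 1862: 31 days (January has 31).
Feb 28, 1862 → Mar 28, 1862: 28 days (February has 28).
Mar 28, 1862 → Apr 28, 1862: 31 days (March has 31).
Apr 28, 1862 → May 28, 1862: 30 days (April has 30).
May 28, 1862 → Jun 28, 1862: 31 days (May has 31).
Jun 28, 1862 → Jul 28, 1862: 30 days (June has 30).
Jul 28, 1862 → Aug 28, 1862: 31 days (July has 31).
Aug 28, 1862 → Sep 28, 1862: 31 days (August has 31).
Sep 28, 1862 → Oct 28, 1862: 30 days (September has 30).
Oct 28, 1862 → Nov 26, 1862: 29 days.
Total: 333 days.

333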